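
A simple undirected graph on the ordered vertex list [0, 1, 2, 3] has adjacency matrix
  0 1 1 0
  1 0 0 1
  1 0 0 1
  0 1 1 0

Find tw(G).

2

A width-2 tree decomposition is:
Bags: B1 = {1, 2, 3}  B2 = {0, 1, 2}
Tree: B1–B2
Every bag has size at most 3, so the width is 3 − 1 = 2 and tw(G) ≤ 2. Since 1–3–2–0–1 is a cycle in G, G is not acyclic. Forests are exactly the graphs of treewidth ≤ 1, so tw(G) ≥ 2. The upper and lower bounds meet at 2, so that is the treewidth.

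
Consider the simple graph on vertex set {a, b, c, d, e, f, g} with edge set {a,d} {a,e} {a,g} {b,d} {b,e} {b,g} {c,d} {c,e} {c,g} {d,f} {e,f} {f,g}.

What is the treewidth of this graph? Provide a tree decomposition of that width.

Treewidth 3.
Bags: B1 = {a, d, e, g}  B2 = {d, e, f, g}  B3 = {c, d, e, g}  B4 = {b, d, e, g}
Tree: B1–B2, B2–B3, B3–B4

The largest bag has 4 vertices, giving width 3; this decomposition certifies tw(G) ≤ 3. For the lower bound: the 4 vertex sets {a,g}, {d,f}, {e}, {c} are disjoint, each induces a connected subgraph, and every pair is joined by at least one edge of G. Contracting each set to a single vertex therefore yields K_{4} as a minor, and since treewidth is minor-monotone, tw(G) ≥ tw(K_{4}) = 3. Hence tw(G) = 3 exactly.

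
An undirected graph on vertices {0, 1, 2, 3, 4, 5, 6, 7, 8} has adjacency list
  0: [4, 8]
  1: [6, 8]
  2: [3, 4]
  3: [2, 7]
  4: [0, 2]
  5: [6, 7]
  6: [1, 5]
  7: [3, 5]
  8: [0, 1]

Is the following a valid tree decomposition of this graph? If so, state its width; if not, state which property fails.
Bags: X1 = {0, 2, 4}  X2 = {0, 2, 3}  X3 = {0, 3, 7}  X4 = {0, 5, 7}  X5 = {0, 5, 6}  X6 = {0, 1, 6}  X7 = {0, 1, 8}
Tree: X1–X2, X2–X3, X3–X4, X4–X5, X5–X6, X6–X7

Vertex coverage: the bags together contain {0, 1, 2, 3, 4, 5, 6, 7, 8}, the full vertex set. Edge coverage: each edge of G has both endpoints in at least one bag. Running intersection: for every vertex, the bags containing it form a connected subtree. All three properties hold, so this is a valid tree decomposition of width max|bag| − 1 = 2, and hence tw(G) ≤ 2.

Yes; width 2.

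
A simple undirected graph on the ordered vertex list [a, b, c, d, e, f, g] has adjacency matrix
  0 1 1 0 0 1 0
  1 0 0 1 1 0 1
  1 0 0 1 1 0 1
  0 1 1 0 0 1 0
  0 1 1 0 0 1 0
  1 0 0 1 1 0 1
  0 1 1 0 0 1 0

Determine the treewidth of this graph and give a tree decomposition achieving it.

The largest bag has 4 vertices, giving width 3; this decomposition certifies tw(G) ≤ 3. For the lower bound: the 4 vertex sets {b,d}, {c,e}, {f}, {a} are disjoint, each induces a connected subgraph, and every pair is joined by at least one edge of G. Contracting each set to a single vertex therefore yields K_{4} as a minor, and since treewidth is minor-monotone, tw(G) ≥ tw(K_{4}) = 3. Hence tw(G) = 3 exactly.

Treewidth 3.
One such decomposition:
Bags: B1 = {b, c, d, f}  B2 = {b, c, e, f}  B3 = {a, b, c, f}  B4 = {b, c, f, g}
Tree: B1–B2, B2–B3, B3–B4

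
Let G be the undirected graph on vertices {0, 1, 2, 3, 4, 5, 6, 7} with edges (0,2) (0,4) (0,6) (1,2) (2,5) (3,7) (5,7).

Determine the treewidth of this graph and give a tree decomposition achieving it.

Treewidth 1.
One optimal decomposition is:
Bags: B1 = {0, 2}  B2 = {2, 5}  B3 = {5, 7}  B4 = {0, 6}  B5 = {0, 4}  B6 = {3, 7}  B7 = {1, 2}
Tree: B1–B2, B2–B3, B1–B4, B1–B5, B3–B6, B2–B7

The largest bag has 2 vertices, giving width 1; this decomposition certifies tw(G) ≤ 1. G has an edge, so its treewidth is at least 1. Therefore the treewidth is 1.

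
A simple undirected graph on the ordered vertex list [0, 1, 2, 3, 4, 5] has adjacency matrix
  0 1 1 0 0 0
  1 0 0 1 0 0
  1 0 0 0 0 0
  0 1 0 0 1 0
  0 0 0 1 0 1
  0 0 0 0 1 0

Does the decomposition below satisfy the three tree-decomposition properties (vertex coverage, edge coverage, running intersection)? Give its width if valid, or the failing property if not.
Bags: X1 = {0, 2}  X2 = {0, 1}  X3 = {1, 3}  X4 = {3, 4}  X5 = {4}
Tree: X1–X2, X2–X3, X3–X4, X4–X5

A tree decomposition must satisfy three properties: every vertex lies in some bag; for every edge, both endpoints lie together in some bag; and for every vertex, the bags containing it form a connected subtree. Here vertex 5 appears in no bag, so the decomposition is invalid.

No — vertex 5 appears in no bag.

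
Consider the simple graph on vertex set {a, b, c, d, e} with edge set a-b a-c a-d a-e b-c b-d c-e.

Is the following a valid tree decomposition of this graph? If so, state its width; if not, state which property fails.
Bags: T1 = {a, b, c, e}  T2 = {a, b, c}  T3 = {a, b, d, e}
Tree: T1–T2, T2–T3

No — bags containing vertex e are not connected in the tree.

A tree decomposition must satisfy three properties: every vertex lies in some bag; for every edge, both endpoints lie together in some bag; and for every vertex, the bags containing it form a connected subtree. Here bags containing vertex e are not connected in the tree, so the decomposition is invalid.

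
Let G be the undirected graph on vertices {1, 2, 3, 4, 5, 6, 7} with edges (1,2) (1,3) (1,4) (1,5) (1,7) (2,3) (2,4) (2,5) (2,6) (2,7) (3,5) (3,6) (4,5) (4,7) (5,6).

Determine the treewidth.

3

A width-3 tree decomposition is:
Bags: B1 = {1, 2, 4, 7}  B2 = {1, 2, 4, 5}  B3 = {1, 2, 3, 5}  B4 = {2, 3, 5, 6}
Tree: B1–B2, B2–B3, B3–B4
Each bag holds 4 vertices, so the decomposition has width 3, which upper-bounds the treewidth. For the lower bound, the 4 vertices {1, 2, 3, 5} are pairwise adjacent, and any tree decomposition puts a clique entirely inside one bag — forcing width ≥ 3. Combining the bounds, tw(G) = 3.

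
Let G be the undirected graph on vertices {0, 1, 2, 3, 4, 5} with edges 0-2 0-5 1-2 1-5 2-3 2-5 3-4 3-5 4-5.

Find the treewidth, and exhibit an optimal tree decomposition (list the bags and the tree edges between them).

Treewidth 2.
One such decomposition:
Bags: B1 = {3, 4, 5}  B2 = {2, 3, 5}  B3 = {1, 2, 5}  B4 = {0, 2, 5}
Tree: B1–B2, B2–B3, B2–B4

The largest bag has 3 vertices, giving width 2; this decomposition certifies tw(G) ≤ 2. Conversely, {0, 2, 5} is a clique of size 3, and the vertices of any clique must share a bag in every tree decomposition; so some bag has ≥ 3 vertices and tw(G) ≥ 2. The upper and lower bounds meet at 2, so that is the treewidth.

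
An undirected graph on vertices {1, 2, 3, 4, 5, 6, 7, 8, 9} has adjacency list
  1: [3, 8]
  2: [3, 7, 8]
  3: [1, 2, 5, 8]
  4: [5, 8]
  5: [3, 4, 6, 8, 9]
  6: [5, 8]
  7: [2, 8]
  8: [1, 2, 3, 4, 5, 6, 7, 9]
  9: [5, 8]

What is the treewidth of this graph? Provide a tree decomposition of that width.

The largest bag has 3 vertices, giving width 2; this decomposition certifies tw(G) ≤ 2. Conversely, {1, 3, 8} is a clique of size 3, and the vertices of any clique must share a bag in every tree decomposition; so some bag has ≥ 3 vertices and tw(G) ≥ 2. Hence tw(G) = 2 exactly.

Treewidth 2.
One such decomposition:
Bags: B1 = {2, 3, 8}  B2 = {2, 7, 8}  B3 = {3, 5, 8}  B4 = {1, 3, 8}  B5 = {4, 5, 8}  B6 = {5, 6, 8}  B7 = {5, 8, 9}
Tree: B1–B2, B1–B3, B3–B4, B3–B5, B5–B6, B6–B7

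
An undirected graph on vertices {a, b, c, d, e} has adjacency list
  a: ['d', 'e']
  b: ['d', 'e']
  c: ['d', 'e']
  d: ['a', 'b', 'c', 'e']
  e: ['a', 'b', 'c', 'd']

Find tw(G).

A width-2 tree decomposition is:
Bags: B1 = {a, d, e}  B2 = {c, d, e}  B3 = {b, d, e}
Tree: B1–B2, B2–B3
Each bag holds 3 vertices, so the decomposition has width 2, which upper-bounds the treewidth. Conversely, {c, d, e} is a clique of size 3, and the vertices of any clique must share a bag in every tree decomposition; so some bag has ≥ 3 vertices and tw(G) ≥ 2. The upper and lower bounds meet at 2, so that is the treewidth.

2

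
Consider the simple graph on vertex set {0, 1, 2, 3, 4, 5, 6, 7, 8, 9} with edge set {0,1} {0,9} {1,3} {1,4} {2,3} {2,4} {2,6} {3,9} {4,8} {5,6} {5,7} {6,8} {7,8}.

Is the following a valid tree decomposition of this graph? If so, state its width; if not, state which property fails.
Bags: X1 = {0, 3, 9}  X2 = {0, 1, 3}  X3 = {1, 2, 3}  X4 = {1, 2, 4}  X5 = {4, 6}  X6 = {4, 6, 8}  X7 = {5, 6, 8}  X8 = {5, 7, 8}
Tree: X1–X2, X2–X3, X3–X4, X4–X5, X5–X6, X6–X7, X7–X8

No — edge (2,6) lies in no bag.

A tree decomposition must satisfy three properties: every vertex lies in some bag; for every edge, both endpoints lie together in some bag; and for every vertex, the bags containing it form a connected subtree. Here edge (2,6) lies in no bag, so the decomposition is invalid.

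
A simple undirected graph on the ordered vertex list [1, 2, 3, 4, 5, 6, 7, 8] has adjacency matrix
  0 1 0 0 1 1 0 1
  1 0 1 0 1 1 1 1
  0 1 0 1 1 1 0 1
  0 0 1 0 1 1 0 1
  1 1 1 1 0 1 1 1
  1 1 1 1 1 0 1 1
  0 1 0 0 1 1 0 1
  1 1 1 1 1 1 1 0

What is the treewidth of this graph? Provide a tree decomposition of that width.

Treewidth 4.
One such decomposition:
Bags: B1 = {2, 3, 5, 6, 8}  B2 = {1, 2, 5, 6, 8}  B3 = {2, 5, 6, 7, 8}  B4 = {3, 4, 5, 6, 8}
Tree: B1–B2, B1–B3, B1–B4

Every bag has size at most 5, so the width is 5 − 1 = 4 and tw(G) ≤ 4. For the lower bound, the 5 vertices {1, 2, 5, 6, 8} are pairwise adjacent, and any tree decomposition puts a clique entirely inside one bag — forcing width ≥ 4. The upper and lower bounds meet at 4, so that is the treewidth.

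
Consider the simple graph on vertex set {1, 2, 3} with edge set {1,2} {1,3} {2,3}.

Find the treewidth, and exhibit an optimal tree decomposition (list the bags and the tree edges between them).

Treewidth 2.
One such decomposition:
Bags: B1 = {1, 2, 3}
Tree: (single bag)

With just one bag of size 3, the width is 3 − 1 = 2, so tw(G) ≤ 2. For the lower bound, the 3 vertices {1, 2, 3} are pairwise adjacent, and any tree decomposition puts a clique entirely inside one bag — forcing width ≥ 2. Combining the bounds, tw(G) = 2.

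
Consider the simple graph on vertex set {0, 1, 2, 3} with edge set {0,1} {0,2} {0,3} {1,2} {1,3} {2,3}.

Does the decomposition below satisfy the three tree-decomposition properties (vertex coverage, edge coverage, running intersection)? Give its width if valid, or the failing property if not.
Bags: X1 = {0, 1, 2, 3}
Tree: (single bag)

Yes; width 3.

Vertex coverage: the bags together contain {0, 1, 2, 3}, the full vertex set. Edge coverage: each edge of G has both endpoints in at least one bag. Running intersection: for every vertex, the bags containing it form a connected subtree. All three properties hold, so this is a valid tree decomposition of width max|bag| − 1 = 3, and hence tw(G) ≤ 3.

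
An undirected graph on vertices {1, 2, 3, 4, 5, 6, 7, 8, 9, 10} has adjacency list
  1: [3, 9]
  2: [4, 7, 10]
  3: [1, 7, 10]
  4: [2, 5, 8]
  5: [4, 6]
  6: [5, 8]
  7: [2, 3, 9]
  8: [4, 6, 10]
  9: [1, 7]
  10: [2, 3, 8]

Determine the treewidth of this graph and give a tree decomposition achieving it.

Treewidth 2.
Bags: B1 = {1, 3, 9}  B2 = {3, 7, 9}  B3 = {3, 7, 10}  B4 = {2, 7, 10}  B5 = {2, 8, 10}  B6 = {2, 4, 8}  B7 = {4, 6, 8}  B8 = {4, 5, 6}
Tree: B1–B2, B2–B3, B3–B4, B4–B5, B5–B6, B6–B7, B7–B8

Every bag has size at most 3, so the width is 3 − 1 = 2 and tw(G) ≤ 2. Since 1–9–7–3–1 is a cycle in G, G is not acyclic. Forests are exactly the graphs of treewidth ≤ 1, so tw(G) ≥ 2. The upper and lower bounds meet at 2, so that is the treewidth.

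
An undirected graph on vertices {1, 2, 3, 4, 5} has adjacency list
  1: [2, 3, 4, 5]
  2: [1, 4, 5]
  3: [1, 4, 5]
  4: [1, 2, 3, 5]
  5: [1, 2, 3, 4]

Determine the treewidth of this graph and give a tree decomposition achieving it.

Each bag holds 4 vertices, so the decomposition has width 3, which upper-bounds the treewidth. For the lower bound, the 4 vertices {1, 2, 4, 5} are pairwise adjacent, and any tree decomposition puts a clique entirely inside one bag — forcing width ≥ 3. Hence tw(G) = 3 exactly.

Treewidth 3.
Bags: B1 = {1, 3, 4, 5}  B2 = {1, 2, 4, 5}
Tree: B1–B2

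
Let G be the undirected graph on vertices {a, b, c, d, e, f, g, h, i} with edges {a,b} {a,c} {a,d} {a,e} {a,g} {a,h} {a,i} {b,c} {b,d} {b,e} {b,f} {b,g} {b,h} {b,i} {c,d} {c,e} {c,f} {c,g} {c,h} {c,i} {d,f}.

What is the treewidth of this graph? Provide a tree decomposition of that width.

Treewidth 3.
One optimal decomposition is:
Bags: B1 = {a, b, c, g}  B2 = {a, b, c, e}  B3 = {a, b, c, h}  B4 = {a, b, c, i}  B5 = {a, b, c, d}  B6 = {b, c, d, f}
Tree: B1–B2, B1–B3, B1–B4, B4–B5, B5–B6

The largest bag has 4 vertices, giving width 3; this decomposition certifies tw(G) ≤ 3. On the other hand G contains the 4-clique {a, b, c, d}. A clique must lie in a single bag of any decomposition, so no decomposition can have width below 3. The upper and lower bounds meet at 3, so that is the treewidth.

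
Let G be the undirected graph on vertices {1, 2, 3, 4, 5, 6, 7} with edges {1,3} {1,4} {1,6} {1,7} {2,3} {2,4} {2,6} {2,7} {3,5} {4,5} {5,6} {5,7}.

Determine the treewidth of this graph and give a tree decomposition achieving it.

Treewidth 3.
One optimal decomposition is:
Bags: B1 = {1, 2, 5, 6}  B2 = {1, 2, 4, 5}  B3 = {1, 2, 3, 5}  B4 = {1, 2, 5, 7}
Tree: B1–B2, B2–B3, B3–B4

The largest bag has 4 vertices, giving width 3; this decomposition certifies tw(G) ≤ 3. For the lower bound: the 4 vertex sets {2,6}, {4,5}, {1}, {3} are disjoint, each induces a connected subgraph, and every pair is joined by at least one edge of G. Contracting each set to a single vertex therefore yields K_{4} as a minor, and since treewidth is minor-monotone, tw(G) ≥ tw(K_{4}) = 3. Hence tw(G) = 3 exactly.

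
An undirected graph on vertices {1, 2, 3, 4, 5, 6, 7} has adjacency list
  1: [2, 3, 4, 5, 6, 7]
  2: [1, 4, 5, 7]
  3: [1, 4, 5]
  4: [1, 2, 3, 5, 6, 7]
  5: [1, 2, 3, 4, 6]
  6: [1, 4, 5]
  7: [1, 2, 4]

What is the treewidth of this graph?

A width-3 tree decomposition is:
Bags: B1 = {1, 3, 4, 5}  B2 = {1, 2, 4, 5}  B3 = {1, 2, 4, 7}  B4 = {1, 4, 5, 6}
Tree: B1–B2, B2–B3, B2–B4
Every bag has size at most 4, so the width is 4 − 1 = 3 and tw(G) ≤ 3. For the lower bound, the 4 vertices {1, 2, 4, 5} are pairwise adjacent, and any tree decomposition puts a clique entirely inside one bag — forcing width ≥ 3. Therefore the treewidth is 3.

3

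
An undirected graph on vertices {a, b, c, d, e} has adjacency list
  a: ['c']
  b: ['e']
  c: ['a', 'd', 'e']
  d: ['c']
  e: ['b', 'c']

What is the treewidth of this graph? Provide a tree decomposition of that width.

Treewidth 1.
One optimal decomposition is:
Bags: B1 = {b, e}  B2 = {c, e}  B3 = {c, d}  B4 = {a, c}
Tree: B1–B2, B2–B3, B2–B4

Each bag holds 2 vertices, so the decomposition has width 1, which upper-bounds the treewidth. Any graph with an edge has treewidth ≥ 1, and G has the edge e–b. Therefore the treewidth is 1.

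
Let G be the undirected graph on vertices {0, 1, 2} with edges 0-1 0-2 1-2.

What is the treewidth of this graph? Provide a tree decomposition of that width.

With just one bag of size 3, the width is 3 − 1 = 2, so tw(G) ≤ 2. Conversely, {0, 1, 2} is a clique of size 3, and the vertices of any clique must share a bag in every tree decomposition; so some bag has ≥ 3 vertices and tw(G) ≥ 2. Hence tw(G) = 2 exactly.

Treewidth 2.
Bags: B1 = {0, 1, 2}
Tree: (single bag)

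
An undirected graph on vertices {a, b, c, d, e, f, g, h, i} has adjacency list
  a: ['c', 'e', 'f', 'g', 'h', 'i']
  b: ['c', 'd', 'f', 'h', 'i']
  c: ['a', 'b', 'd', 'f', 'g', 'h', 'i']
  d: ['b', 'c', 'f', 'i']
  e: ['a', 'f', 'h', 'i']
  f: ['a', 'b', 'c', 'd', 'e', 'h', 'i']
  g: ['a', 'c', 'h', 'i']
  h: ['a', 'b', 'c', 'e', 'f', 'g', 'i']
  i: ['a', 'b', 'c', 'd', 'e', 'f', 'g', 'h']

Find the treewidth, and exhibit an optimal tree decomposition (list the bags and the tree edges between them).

The largest bag has 5 vertices, giving width 4; this decomposition certifies tw(G) ≤ 4. On the other hand G contains the 5-clique {a, c, g, h, i}. A clique must lie in a single bag of any decomposition, so no decomposition can have width below 4. Combining the bounds, tw(G) = 4.

Treewidth 4.
Bags: B1 = {b, c, f, h, i}  B2 = {a, c, f, h, i}  B3 = {a, c, g, h, i}  B4 = {b, c, d, f, i}  B5 = {a, e, f, h, i}
Tree: B1–B2, B2–B3, B1–B4, B2–B5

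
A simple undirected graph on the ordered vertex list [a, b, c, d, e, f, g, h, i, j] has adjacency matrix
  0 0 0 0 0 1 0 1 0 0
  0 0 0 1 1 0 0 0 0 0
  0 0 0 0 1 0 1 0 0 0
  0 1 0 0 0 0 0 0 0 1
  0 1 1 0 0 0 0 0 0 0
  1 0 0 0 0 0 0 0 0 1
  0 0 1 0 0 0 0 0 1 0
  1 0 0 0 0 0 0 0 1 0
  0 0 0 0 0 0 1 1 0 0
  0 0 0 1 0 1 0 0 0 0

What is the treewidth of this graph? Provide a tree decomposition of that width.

The largest bag has 3 vertices, giving width 2; this decomposition certifies tw(G) ≤ 2. Since b–e–c–g–i–h–a–f–j–d–b is a cycle in G, G is not acyclic. Forests are exactly the graphs of treewidth ≤ 1, so tw(G) ≥ 2. Hence tw(G) = 2 exactly.

Treewidth 2.
Bags: B1 = {b, c, e}  B2 = {b, c, g}  B3 = {b, g, i}  B4 = {b, h, i}  B5 = {a, b, h}  B6 = {a, b, f}  B7 = {b, f, j}  B8 = {b, d, j}
Tree: B1–B2, B2–B3, B3–B4, B4–B5, B5–B6, B6–B7, B7–B8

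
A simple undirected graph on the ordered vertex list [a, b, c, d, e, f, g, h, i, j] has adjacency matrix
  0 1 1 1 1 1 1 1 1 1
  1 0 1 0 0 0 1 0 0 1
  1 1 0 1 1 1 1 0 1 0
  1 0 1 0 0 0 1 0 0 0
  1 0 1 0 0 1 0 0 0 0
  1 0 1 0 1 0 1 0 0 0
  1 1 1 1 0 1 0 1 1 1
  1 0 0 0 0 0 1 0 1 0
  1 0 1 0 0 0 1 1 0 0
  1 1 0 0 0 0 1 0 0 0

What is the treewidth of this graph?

3

A width-3 tree decomposition is:
Bags: B1 = {a, c, g, i}  B2 = {a, g, h, i}  B3 = {a, b, c, g}  B4 = {a, b, g, j}  B5 = {a, c, d, g}  B6 = {a, c, f, g}  B7 = {a, c, e, f}
Tree: B1–B2, B1–B3, B3–B4, B1–B5, B5–B6, B6–B7
Every bag has size at most 4, so the width is 4 − 1 = 3 and tw(G) ≤ 3. On the other hand G contains the 4-clique {a, b, g, j}. A clique must lie in a single bag of any decomposition, so no decomposition can have width below 3. Therefore the treewidth is 3.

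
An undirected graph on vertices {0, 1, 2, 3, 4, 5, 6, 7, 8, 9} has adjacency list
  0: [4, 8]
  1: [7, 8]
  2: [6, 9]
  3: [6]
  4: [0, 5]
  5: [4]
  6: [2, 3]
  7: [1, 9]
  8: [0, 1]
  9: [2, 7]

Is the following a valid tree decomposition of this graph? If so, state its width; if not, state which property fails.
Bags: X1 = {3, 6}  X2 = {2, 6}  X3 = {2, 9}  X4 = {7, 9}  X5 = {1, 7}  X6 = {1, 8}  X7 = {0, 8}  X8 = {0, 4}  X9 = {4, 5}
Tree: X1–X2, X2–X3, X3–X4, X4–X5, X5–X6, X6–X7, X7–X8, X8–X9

Yes; width 1.

Vertex coverage: the bags together contain {0, 1, 2, 3, 4, 5, 6, 7, 8, 9}, the full vertex set. Edge coverage: each edge of G has both endpoints in at least one bag. Running intersection: for every vertex, the bags containing it form a connected subtree. All three properties hold, so this is a valid tree decomposition of width max|bag| − 1 = 1, and hence tw(G) ≤ 1.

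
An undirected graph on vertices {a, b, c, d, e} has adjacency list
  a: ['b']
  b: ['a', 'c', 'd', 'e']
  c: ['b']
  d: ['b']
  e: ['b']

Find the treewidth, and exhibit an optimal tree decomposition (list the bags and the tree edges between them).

Treewidth 1.
One optimal decomposition is:
Bags: B1 = {b, d}  B2 = {b, e}  B3 = {b, c}  B4 = {a, b}
Tree: B1–B2, B1–B3, B2–B4

Every bag has size at most 2, so the width is 2 − 1 = 1 and tw(G) ≤ 1. Since G has at least one edge (e.g. b–d), it is not an edgeless graph, so tw(G) ≥ 1. Combining the bounds, tw(G) = 1.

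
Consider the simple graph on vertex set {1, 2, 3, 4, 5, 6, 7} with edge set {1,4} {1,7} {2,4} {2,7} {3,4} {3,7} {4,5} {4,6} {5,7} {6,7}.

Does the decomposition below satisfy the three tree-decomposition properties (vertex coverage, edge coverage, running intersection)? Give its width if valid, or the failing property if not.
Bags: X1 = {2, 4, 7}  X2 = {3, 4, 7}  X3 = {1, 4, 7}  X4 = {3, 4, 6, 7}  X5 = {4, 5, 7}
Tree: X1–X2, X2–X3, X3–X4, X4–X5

No — bags containing vertex 3 are not connected in the tree.

A tree decomposition must satisfy three properties: every vertex lies in some bag; for every edge, both endpoints lie together in some bag; and for every vertex, the bags containing it form a connected subtree. Here bags containing vertex 3 are not connected in the tree, so the decomposition is invalid.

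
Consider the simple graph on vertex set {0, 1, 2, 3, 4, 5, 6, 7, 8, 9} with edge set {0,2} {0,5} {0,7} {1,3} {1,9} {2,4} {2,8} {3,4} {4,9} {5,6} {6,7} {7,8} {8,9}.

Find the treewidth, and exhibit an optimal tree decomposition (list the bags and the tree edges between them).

Each bag holds 3 vertices, so the decomposition has width 2, which upper-bounds the treewidth. Since 6–5–0–7–6 is a cycle in G, G is not acyclic. Forests are exactly the graphs of treewidth ≤ 1, so tw(G) ≥ 2. Hence tw(G) = 2 exactly.

Treewidth 2.
Bags: B1 = {5, 6, 7}  B2 = {0, 5, 7}  B3 = {0, 7, 8}  B4 = {0, 2, 8}  B5 = {2, 8, 9}  B6 = {2, 4, 9}  B7 = {1, 4, 9}  B8 = {1, 3, 4}
Tree: B1–B2, B2–B3, B3–B4, B4–B5, B5–B6, B6–B7, B7–B8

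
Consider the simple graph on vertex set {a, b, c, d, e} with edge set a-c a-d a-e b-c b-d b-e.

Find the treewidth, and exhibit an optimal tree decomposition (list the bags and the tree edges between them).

Every bag has size at most 3, so the width is 3 − 1 = 2 and tw(G) ≤ 2. The edges c–a–d–b–c form a cycle, so G is not a tree and its treewidth is at least 2. Combining the bounds, tw(G) = 2.

Treewidth 2.
One optimal decomposition is:
Bags: B1 = {a, b, c}  B2 = {a, b, d}  B3 = {a, b, e}
Tree: B1–B2, B2–B3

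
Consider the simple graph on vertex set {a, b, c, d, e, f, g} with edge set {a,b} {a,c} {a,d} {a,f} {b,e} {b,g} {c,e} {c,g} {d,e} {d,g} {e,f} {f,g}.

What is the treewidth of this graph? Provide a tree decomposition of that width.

Each bag holds 4 vertices, so the decomposition has width 3, which upper-bounds the treewidth. For the lower bound: the 4 vertex sets {a,f}, {c,g}, {e}, {b} are disjoint, each induces a connected subgraph, and every pair is joined by at least one edge of G. Contracting each set to a single vertex therefore yields K_{4} as a minor, and since treewidth is minor-monotone, tw(G) ≥ tw(K_{4}) = 3. Hence tw(G) = 3 exactly.

Treewidth 3.
One optimal decomposition is:
Bags: B1 = {a, e, f, g}  B2 = {a, c, e, g}  B3 = {a, b, e, g}  B4 = {a, d, e, g}
Tree: B1–B2, B2–B3, B3–B4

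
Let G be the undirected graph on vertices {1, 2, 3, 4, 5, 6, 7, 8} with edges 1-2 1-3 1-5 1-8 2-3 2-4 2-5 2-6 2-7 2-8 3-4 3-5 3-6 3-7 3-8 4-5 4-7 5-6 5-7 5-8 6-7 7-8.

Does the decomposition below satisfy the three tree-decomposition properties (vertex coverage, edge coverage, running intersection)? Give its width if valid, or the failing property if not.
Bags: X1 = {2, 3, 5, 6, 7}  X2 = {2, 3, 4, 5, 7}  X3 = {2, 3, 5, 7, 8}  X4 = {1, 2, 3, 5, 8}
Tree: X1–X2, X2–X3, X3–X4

Yes; width 4.

Every vertex of G appears in some bag (union = {1, 2, 3, 4, 5, 6, 7, 8}); every edge is covered by a bag; and for each vertex v the set of bags containing v is connected in the bag tree. The decomposition is therefore valid. The largest bag has 5 vertices, so the width is 4.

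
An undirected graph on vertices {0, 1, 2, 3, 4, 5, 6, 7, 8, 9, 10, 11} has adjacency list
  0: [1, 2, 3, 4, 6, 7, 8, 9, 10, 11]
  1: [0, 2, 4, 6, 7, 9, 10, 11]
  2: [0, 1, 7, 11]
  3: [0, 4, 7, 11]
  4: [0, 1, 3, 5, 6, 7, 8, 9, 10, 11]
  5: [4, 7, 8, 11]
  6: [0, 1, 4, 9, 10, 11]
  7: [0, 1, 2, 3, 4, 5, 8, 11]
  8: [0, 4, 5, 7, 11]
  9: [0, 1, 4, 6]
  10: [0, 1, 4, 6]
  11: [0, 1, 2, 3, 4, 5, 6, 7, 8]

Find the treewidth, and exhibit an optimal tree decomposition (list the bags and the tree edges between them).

Treewidth 4.
One optimal decomposition is:
Bags: B1 = {0, 1, 2, 7, 11}  B2 = {0, 1, 4, 7, 11}  B3 = {0, 1, 4, 6, 11}  B4 = {0, 1, 4, 6, 9}  B5 = {0, 3, 4, 7, 11}  B6 = {0, 4, 7, 8, 11}  B7 = {0, 1, 4, 6, 10}  B8 = {4, 5, 7, 8, 11}
Tree: B1–B2, B2–B3, B3–B4, B2–B5, B5–B6, B4–B7, B6–B8

The largest bag has 5 vertices, giving width 4; this decomposition certifies tw(G) ≤ 4. On the other hand G contains the 5-clique {0, 1, 2, 7, 11}. A clique must lie in a single bag of any decomposition, so no decomposition can have width below 4. Combining the bounds, tw(G) = 4.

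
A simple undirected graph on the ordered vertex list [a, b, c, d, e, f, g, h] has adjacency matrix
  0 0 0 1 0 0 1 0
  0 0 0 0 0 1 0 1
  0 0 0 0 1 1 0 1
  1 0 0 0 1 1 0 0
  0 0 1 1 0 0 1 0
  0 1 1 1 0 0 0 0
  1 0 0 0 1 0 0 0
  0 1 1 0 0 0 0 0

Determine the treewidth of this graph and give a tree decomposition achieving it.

Each bag holds 3 vertices, so the decomposition has width 2, which upper-bounds the treewidth. For the lower bound, G contains the cycle a–g–e–d–a, so G is not a forest; only forests have treewidth ≤ 1, hence tw(G) ≥ 2. Combining the bounds, tw(G) = 2.

Treewidth 2.
One such decomposition:
Bags: B1 = {a, d, g}  B2 = {d, e, g}  B3 = {d, e, f}  B4 = {c, e, f}  B5 = {b, c, f}  B6 = {b, c, h}
Tree: B1–B2, B2–B3, B3–B4, B4–B5, B5–B6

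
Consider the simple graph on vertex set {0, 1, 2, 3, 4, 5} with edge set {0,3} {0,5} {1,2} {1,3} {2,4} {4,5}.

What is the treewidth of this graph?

A width-2 tree decomposition is:
Bags: B1 = {0, 3, 5}  B2 = {3, 4, 5}  B3 = {2, 3, 4}  B4 = {1, 2, 3}
Tree: B1–B2, B2–B3, B3–B4
Every bag has size at most 3, so the width is 3 − 1 = 2 and tw(G) ≤ 2. The edges 3–0–5–4–2–1–3 form a cycle, so G is not a tree and its treewidth is at least 2. Combining the bounds, tw(G) = 2.

2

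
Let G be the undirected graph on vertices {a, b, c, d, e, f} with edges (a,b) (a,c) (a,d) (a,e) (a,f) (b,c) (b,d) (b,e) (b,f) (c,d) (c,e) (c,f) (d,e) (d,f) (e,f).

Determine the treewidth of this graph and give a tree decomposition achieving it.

With just one bag of size 6, the width is 6 − 1 = 5, so tw(G) ≤ 5. On the other hand G contains the 6-clique {a, b, c, d, e, f}. A clique must lie in a single bag of any decomposition, so no decomposition can have width below 5. The upper and lower bounds meet at 5, so that is the treewidth.

Treewidth 5.
One such decomposition:
Bags: B1 = {a, b, c, d, e, f}
Tree: (single bag)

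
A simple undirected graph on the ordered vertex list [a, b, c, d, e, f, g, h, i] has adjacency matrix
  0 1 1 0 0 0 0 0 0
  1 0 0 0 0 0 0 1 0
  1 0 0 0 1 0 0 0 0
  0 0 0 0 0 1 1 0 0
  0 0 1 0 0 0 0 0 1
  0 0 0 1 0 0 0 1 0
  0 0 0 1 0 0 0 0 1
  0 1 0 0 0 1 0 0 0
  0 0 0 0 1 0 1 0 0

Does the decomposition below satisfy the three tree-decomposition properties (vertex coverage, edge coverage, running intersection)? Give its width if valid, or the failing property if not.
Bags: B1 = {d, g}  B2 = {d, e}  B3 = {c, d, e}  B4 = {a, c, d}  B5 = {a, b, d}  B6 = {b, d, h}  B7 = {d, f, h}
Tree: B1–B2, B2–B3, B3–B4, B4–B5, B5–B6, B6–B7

A tree decomposition must satisfy three properties: every vertex lies in some bag; for every edge, both endpoints lie together in some bag; and for every vertex, the bags containing it form a connected subtree. Here vertex i appears in no bag, so the decomposition is invalid.

No — vertex i appears in no bag.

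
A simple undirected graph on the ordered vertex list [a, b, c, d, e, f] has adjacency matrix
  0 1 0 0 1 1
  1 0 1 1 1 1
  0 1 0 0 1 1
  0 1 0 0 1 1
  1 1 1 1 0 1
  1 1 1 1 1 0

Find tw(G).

A width-3 tree decomposition is:
Bags: B1 = {b, d, e, f}  B2 = {a, b, e, f}  B3 = {b, c, e, f}
Tree: B1–B2, B2–B3
Each bag holds 4 vertices, so the decomposition has width 3, which upper-bounds the treewidth. On the other hand G contains the 4-clique {b, d, e, f}. A clique must lie in a single bag of any decomposition, so no decomposition can have width below 3. Combining the bounds, tw(G) = 3.

3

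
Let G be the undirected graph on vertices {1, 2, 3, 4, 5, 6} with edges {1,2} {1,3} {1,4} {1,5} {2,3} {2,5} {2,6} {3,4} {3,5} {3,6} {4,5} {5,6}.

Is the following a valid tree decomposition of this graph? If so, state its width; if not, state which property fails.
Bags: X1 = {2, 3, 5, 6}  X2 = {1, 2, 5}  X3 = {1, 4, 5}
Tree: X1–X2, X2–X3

A tree decomposition must satisfy three properties: every vertex lies in some bag; for every edge, both endpoints lie together in some bag; and for every vertex, the bags containing it form a connected subtree. Here edge (3,1) lies in no bag, so the decomposition is invalid.

No — edge (3,1) lies in no bag.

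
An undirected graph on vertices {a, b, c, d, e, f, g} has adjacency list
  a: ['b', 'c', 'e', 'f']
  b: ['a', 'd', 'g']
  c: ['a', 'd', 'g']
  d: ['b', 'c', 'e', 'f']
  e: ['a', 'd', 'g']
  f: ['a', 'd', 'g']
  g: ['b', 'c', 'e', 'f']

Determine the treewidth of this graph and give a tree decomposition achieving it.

Each bag holds 4 vertices, so the decomposition has width 3, which upper-bounds the treewidth. For the lower bound: the 4 vertex sets {a,e}, {b,d}, {g}, {c} are disjoint, each induces a connected subgraph, and every pair is joined by at least one edge of G. Contracting each set to a single vertex therefore yields K_{4} as a minor, and since treewidth is minor-monotone, tw(G) ≥ tw(K_{4}) = 3. Hence tw(G) = 3 exactly.

Treewidth 3.
One such decomposition:
Bags: B1 = {a, d, e, g}  B2 = {a, b, d, g}  B3 = {a, c, d, g}  B4 = {a, d, f, g}
Tree: B1–B2, B2–B3, B3–B4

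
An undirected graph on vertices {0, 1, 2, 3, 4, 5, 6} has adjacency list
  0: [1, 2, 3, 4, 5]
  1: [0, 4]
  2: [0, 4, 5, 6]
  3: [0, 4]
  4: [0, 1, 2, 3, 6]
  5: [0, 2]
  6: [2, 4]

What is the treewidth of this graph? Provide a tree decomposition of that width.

Each bag holds 3 vertices, so the decomposition has width 2, which upper-bounds the treewidth. For the lower bound, the 3 vertices {0, 1, 4} are pairwise adjacent, and any tree decomposition puts a clique entirely inside one bag — forcing width ≥ 2. Hence tw(G) = 2 exactly.

Treewidth 2.
One optimal decomposition is:
Bags: B1 = {0, 1, 4}  B2 = {0, 3, 4}  B3 = {0, 2, 4}  B4 = {2, 4, 6}  B5 = {0, 2, 5}
Tree: B1–B2, B2–B3, B3–B4, B3–B5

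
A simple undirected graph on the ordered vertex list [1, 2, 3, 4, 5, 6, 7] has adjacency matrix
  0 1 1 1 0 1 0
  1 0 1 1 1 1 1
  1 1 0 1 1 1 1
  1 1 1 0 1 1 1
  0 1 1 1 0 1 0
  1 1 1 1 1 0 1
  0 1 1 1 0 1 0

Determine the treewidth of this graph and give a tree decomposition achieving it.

Treewidth 4.
Bags: B1 = {1, 2, 3, 4, 6}  B2 = {2, 3, 4, 6, 7}  B3 = {2, 3, 4, 5, 6}
Tree: B1–B2, B2–B3

The largest bag has 5 vertices, giving width 4; this decomposition certifies tw(G) ≤ 4. Conversely, {1, 2, 3, 4, 6} is a clique of size 5, and the vertices of any clique must share a bag in every tree decomposition; so some bag has ≥ 5 vertices and tw(G) ≥ 4. Hence tw(G) = 4 exactly.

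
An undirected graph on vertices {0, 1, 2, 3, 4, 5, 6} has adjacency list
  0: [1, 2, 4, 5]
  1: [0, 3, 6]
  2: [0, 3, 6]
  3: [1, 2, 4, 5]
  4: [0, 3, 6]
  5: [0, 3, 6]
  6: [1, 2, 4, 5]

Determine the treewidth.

3

A width-3 tree decomposition is:
Bags: B1 = {0, 3, 5, 6}  B2 = {0, 2, 3, 6}  B3 = {0, 1, 3, 6}  B4 = {0, 3, 4, 6}
Tree: B1–B2, B2–B3, B3–B4
Each bag holds 4 vertices, so the decomposition has width 3, which upper-bounds the treewidth. For the lower bound: the 4 vertex sets {3,5}, {0,2}, {6}, {1} are disjoint, each induces a connected subgraph, and every pair is joined by at least one edge of G. Contracting each set to a single vertex therefore yields K_{4} as a minor, and since treewidth is minor-monotone, tw(G) ≥ tw(K_{4}) = 3. The upper and lower bounds meet at 3, so that is the treewidth.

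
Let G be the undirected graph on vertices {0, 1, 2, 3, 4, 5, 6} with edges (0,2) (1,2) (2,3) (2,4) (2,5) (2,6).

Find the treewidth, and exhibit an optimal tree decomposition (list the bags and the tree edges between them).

Treewidth 1.
Bags: B1 = {0, 2}  B2 = {2, 4}  B3 = {1, 2}  B4 = {2, 5}  B5 = {2, 3}  B6 = {2, 6}
Tree: B1–B2, B2–B3, B1–B4, B4–B5, B2–B6

The largest bag has 2 vertices, giving width 1; this decomposition certifies tw(G) ≤ 1. G has an edge, so its treewidth is at least 1. The upper and lower bounds meet at 1, so that is the treewidth.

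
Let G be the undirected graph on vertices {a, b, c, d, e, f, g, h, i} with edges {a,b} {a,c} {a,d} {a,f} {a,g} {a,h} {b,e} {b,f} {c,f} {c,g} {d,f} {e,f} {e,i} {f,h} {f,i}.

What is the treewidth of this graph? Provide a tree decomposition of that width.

Treewidth 2.
One such decomposition:
Bags: B1 = {a, b, f}  B2 = {a, c, f}  B3 = {b, e, f}  B4 = {a, d, f}  B5 = {e, f, i}  B6 = {a, f, h}  B7 = {a, c, g}
Tree: B1–B2, B1–B3, B2–B4, B3–B5, B4–B6, B2–B7

The largest bag has 3 vertices, giving width 2; this decomposition certifies tw(G) ≤ 2. Conversely, {a, c, g} is a clique of size 3, and the vertices of any clique must share a bag in every tree decomposition; so some bag has ≥ 3 vertices and tw(G) ≥ 2. The upper and lower bounds meet at 2, so that is the treewidth.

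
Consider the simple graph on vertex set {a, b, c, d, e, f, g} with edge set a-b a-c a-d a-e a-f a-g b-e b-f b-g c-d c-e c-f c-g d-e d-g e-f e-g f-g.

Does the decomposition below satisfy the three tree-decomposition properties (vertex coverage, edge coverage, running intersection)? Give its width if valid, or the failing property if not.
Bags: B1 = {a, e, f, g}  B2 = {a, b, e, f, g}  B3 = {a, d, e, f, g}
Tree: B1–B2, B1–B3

No — vertex c appears in no bag.

A tree decomposition must satisfy three properties: every vertex lies in some bag; for every edge, both endpoints lie together in some bag; and for every vertex, the bags containing it form a connected subtree. Here vertex c appears in no bag, so the decomposition is invalid.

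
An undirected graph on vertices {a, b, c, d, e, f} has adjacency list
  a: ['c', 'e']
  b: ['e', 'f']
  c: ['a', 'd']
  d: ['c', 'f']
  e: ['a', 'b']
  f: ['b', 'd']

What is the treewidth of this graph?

A width-2 tree decomposition is:
Bags: B1 = {a, c, d}  B2 = {a, d, f}  B3 = {a, b, f}  B4 = {a, b, e}
Tree: B1–B2, B2–B3, B3–B4
Each bag holds 3 vertices, so the decomposition has width 2, which upper-bounds the treewidth. Since a–c–d–f–b–e–a is a cycle in G, G is not acyclic. Forests are exactly the graphs of treewidth ≤ 1, so tw(G) ≥ 2. Combining the bounds, tw(G) = 2.

2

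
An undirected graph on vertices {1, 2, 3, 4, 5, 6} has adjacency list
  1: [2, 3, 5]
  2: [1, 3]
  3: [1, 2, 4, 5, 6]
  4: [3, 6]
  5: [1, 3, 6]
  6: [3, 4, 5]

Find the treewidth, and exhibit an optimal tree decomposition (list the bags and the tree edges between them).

The largest bag has 3 vertices, giving width 2; this decomposition certifies tw(G) ≤ 2. On the other hand G contains the 3-clique {1, 2, 3}. A clique must lie in a single bag of any decomposition, so no decomposition can have width below 2. Therefore the treewidth is 2.

Treewidth 2.
One optimal decomposition is:
Bags: B1 = {1, 3, 5}  B2 = {1, 2, 3}  B3 = {3, 5, 6}  B4 = {3, 4, 6}
Tree: B1–B2, B1–B3, B3–B4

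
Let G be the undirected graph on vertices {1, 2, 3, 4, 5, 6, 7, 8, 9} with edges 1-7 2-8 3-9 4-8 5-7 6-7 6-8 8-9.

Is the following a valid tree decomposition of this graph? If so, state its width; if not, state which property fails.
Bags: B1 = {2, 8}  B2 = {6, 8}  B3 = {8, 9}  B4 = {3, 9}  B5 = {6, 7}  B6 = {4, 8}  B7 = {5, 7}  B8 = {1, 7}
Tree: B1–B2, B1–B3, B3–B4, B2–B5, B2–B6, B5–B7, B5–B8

Yes; width 1.

Checking the three conditions: (i) the bags cover all of {1, 2, 3, 4, 5, 6, 7, 8, 9}; (ii) for each edge, some bag contains both endpoints; (iii) the bags containing any fixed vertex form a subtree. All hold, so the decomposition is valid with width 2 − 1 = 1.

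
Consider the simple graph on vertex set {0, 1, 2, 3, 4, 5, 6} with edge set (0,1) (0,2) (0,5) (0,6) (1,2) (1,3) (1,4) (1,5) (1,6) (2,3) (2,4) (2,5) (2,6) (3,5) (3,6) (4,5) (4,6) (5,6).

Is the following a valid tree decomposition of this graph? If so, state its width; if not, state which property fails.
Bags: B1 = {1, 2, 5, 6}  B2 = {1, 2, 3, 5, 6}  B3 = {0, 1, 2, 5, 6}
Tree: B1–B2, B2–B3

A tree decomposition must satisfy three properties: every vertex lies in some bag; for every edge, both endpoints lie together in some bag; and for every vertex, the bags containing it form a connected subtree. Here vertex 4 appears in no bag, so the decomposition is invalid.

No — vertex 4 appears in no bag.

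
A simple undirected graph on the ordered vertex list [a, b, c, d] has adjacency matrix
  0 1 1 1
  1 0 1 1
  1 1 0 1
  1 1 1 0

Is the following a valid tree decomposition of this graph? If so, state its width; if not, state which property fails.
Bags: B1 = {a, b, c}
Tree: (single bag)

No — vertex d appears in no bag.

A tree decomposition must satisfy three properties: every vertex lies in some bag; for every edge, both endpoints lie together in some bag; and for every vertex, the bags containing it form a connected subtree. Here vertex d appears in no bag, so the decomposition is invalid.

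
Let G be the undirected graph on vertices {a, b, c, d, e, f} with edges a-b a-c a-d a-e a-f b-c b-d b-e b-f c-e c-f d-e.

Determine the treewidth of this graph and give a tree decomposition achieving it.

Each bag holds 4 vertices, so the decomposition has width 3, which upper-bounds the treewidth. For the lower bound, the 4 vertices {a, b, d, e} are pairwise adjacent, and any tree decomposition puts a clique entirely inside one bag — forcing width ≥ 3. Therefore the treewidth is 3.

Treewidth 3.
Bags: B1 = {a, b, d, e}  B2 = {a, b, c, e}  B3 = {a, b, c, f}
Tree: B1–B2, B2–B3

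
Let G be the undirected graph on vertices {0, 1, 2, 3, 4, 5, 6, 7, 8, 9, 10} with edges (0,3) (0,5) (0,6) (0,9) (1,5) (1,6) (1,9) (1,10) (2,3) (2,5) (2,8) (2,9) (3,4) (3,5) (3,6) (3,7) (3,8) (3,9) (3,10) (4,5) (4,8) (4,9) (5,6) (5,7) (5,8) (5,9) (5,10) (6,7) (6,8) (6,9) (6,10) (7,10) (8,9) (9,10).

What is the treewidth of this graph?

4

A width-4 tree decomposition is:
Bags: B1 = {3, 5, 6, 9, 10}  B2 = {3, 5, 6, 8, 9}  B3 = {2, 3, 5, 8, 9}  B4 = {1, 5, 6, 9, 10}  B5 = {0, 3, 5, 6, 9}  B6 = {3, 5, 6, 7, 10}  B7 = {3, 4, 5, 8, 9}
Tree: B1–B2, B2–B3, B1–B4, B1–B5, B1–B6, B3–B7
Each bag holds 5 vertices, so the decomposition has width 4, which upper-bounds the treewidth. Conversely, {1, 5, 6, 9, 10} is a clique of size 5, and the vertices of any clique must share a bag in every tree decomposition; so some bag has ≥ 5 vertices and tw(G) ≥ 4. Combining the bounds, tw(G) = 4.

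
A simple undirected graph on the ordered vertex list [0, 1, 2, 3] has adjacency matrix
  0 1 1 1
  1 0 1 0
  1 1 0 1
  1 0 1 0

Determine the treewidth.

2

A width-2 tree decomposition is:
Bags: B1 = {0, 2, 3}  B2 = {0, 1, 2}
Tree: B1–B2
Every bag has size at most 3, so the width is 3 − 1 = 2 and tw(G) ≤ 2. On the other hand G contains the 3-clique {0, 1, 2}. A clique must lie in a single bag of any decomposition, so no decomposition can have width below 2. The upper and lower bounds meet at 2, so that is the treewidth.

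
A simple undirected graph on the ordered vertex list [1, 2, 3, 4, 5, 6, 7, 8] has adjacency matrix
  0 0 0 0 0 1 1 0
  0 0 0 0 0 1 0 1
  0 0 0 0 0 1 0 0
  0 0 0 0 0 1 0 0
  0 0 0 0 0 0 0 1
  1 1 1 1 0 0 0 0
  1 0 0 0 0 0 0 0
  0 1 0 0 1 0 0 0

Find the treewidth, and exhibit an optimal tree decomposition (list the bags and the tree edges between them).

Every bag has size at most 2, so the width is 2 − 1 = 1 and tw(G) ≤ 1. Since G has at least one edge (e.g. 6–2), it is not an edgeless graph, so tw(G) ≥ 1. The upper and lower bounds meet at 1, so that is the treewidth.

Treewidth 1.
Bags: B1 = {2, 6}  B2 = {2, 8}  B3 = {1, 6}  B4 = {3, 6}  B5 = {4, 6}  B6 = {5, 8}  B7 = {1, 7}
Tree: B1–B2, B1–B3, B3–B4, B1–B5, B2–B6, B3–B7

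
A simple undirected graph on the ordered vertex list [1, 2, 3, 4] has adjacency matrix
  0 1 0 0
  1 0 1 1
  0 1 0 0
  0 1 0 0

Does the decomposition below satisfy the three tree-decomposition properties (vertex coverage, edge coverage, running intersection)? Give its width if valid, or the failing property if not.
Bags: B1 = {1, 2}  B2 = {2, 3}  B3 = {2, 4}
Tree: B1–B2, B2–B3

Every vertex of G appears in some bag (union = {1, 2, 3, 4}); every edge is covered by a bag; and for each vertex v the set of bags containing v is connected in the bag tree. The decomposition is therefore valid. The largest bag has 2 vertices, so the width is 1.

Yes; width 1.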